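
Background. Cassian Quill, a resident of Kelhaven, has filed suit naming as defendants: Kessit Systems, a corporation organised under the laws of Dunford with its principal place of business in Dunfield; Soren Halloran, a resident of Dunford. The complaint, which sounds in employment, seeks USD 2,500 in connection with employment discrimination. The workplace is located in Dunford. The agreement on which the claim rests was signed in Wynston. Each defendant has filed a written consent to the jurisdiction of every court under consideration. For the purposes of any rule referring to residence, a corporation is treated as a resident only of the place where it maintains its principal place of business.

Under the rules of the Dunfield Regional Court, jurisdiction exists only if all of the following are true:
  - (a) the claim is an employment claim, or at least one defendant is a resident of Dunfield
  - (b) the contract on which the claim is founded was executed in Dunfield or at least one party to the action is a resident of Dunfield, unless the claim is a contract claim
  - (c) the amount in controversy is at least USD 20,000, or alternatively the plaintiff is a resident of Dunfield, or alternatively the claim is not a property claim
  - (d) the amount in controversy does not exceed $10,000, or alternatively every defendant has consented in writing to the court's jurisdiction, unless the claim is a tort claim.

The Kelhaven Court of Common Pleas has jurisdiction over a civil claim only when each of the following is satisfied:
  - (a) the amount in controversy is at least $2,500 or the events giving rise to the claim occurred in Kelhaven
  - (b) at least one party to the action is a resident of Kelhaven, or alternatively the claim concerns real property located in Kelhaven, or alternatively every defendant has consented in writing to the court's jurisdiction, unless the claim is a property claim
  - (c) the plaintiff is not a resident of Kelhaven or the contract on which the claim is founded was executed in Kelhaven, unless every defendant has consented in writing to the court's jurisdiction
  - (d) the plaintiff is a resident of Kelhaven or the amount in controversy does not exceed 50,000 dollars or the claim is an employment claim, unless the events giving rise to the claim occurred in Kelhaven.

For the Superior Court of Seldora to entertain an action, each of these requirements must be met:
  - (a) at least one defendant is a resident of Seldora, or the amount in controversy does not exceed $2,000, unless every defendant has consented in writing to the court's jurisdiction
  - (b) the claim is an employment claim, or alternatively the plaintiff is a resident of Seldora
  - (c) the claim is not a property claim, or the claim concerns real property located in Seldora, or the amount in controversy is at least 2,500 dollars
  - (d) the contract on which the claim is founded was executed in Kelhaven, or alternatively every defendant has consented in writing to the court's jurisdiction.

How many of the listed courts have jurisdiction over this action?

3

The Dunfield Regional Court:
  (a) The claim is an employment claim, so one alternative holds. Satisfied.
  (b) Kessit Systems resides in Dunfield, so one alternative holds. Satisfied.
  (c) The claim is an employment claim, not a property claim, so one alternative holds. Met.
  (d) The amount in controversy is $2,500, within the USD 10,000 ceiling, which satisfies one of the alternatives. Condition met.
  → Every requirement is satisfied — jurisdiction.
The Kelhaven Court of Common Pleas:
  (a) The amount in controversy is $2,500, which meets the $2,500 floor, so this disjunct is met. Met.
  (b) Cassian Quill resides in Kelhaven, so this disjunct is met. Met.
  (c) The plaintiff resides in Kelhaven; the contract was executed in Wynston, not Kelhaven — every alternative fails. But every defendant has filed written consent, and the 'unless' clause therefore excuses the requirement. Satisfied.
  (d) The plaintiff resides in Kelhaven, so this disjunct is met. Met.
  → Every requirement is satisfied — jurisdiction.
The Superior Court of Seldora:
  (a) No defendant resides in Seldora (they reside in Dunfield, Dunford); the amount in controversy is $2,500, above the 2,000 dollars ceiling — none of the alternatives is met. The proviso rescues it, though: every defendant has filed written consent. Satisfied.
  (b) The claim is an employment claim, which satisfies one of the alternatives. Met.
  (c) The claim is an employment claim, not a property claim, which satisfies one of the alternatives. Satisfied.
  (d) Every defendant has filed written consent, so one alternative holds. Condition met.
  → The court has jurisdiction.
Courts with jurisdiction: the Dunfield Regional Court, the Kelhaven Court of Common Pleas, the Superior Court of Seldora — 3 in total.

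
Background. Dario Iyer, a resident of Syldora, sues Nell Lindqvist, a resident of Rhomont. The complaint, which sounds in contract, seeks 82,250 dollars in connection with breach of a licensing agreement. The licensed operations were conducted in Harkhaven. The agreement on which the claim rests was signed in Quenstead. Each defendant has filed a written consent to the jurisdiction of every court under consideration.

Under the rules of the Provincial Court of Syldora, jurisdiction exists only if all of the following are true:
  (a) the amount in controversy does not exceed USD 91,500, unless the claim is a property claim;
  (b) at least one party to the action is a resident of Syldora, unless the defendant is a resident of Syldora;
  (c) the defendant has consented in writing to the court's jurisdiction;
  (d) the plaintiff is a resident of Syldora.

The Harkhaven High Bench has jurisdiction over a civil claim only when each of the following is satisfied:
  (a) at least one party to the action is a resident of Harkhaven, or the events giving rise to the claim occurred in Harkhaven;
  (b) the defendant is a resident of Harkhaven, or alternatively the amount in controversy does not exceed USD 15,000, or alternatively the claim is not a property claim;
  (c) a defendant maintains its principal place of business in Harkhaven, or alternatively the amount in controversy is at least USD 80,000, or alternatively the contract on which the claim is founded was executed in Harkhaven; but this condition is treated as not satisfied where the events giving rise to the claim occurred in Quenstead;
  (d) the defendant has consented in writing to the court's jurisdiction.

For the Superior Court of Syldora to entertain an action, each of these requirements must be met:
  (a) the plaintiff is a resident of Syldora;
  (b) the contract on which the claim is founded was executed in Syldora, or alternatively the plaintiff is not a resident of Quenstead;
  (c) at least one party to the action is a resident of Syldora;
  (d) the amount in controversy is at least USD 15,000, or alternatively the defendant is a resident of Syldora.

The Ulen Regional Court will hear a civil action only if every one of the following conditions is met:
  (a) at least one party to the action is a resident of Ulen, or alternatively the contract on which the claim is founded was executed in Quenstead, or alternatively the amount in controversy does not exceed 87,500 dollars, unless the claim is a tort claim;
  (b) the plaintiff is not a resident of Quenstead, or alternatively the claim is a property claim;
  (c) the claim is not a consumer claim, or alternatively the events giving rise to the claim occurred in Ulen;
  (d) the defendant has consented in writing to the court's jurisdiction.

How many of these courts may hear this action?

The Provincial Court of Syldora:
  (a) The amount in controversy is $82,250, within the USD 91,500 ceiling. Condition met.
  (b) Dario Iyer resides in Syldora. Met.
  (c) Every defendant has filed written consent. Satisfied.
  (d) The plaintiff resides in Syldora. Met.
  → The court has jurisdiction.
The Harkhaven High Bench:
  (a) The operative events occurred in Harkhaven, which satisfies one of the alternatives. Condition met.
  (b) The claim is a contract claim, not a property claim, which satisfies one of the alternatives. Satisfied.
  (c) The amount in controversy is 82,250 dollars, which meets the $80,000 floor, which satisfies one of the alternatives. The carve-out does not apply: the operative events occurred in Harkhaven, not Quenstead. Satisfied.
  (d) Every defendant has filed written consent. Satisfied.
  → All conditions met; jurisdiction exists.
The Superior Court of Syldora:
  (a) The plaintiff resides in Syldora. Condition met.
  (b) The plaintiff resides in Syldora, which is not Quenstead, which satisfies one of the alternatives. Condition met.
  (c) Dario Iyer resides in Syldora. Satisfied.
  (d) The amount in controversy is $82,250, which meets the $15,000 floor, which satisfies one of the alternatives. Condition met.
  → Jurisdiction lies.
The Ulen Regional Court:
  (a) The contract was executed in Quenstead, so one alternative holds. Condition met.
  (b) The plaintiff resides in Syldora, which is not Quenstead, which satisfies one of the alternatives. Condition met.
  (c) The claim is a contract claim, not a consumer claim, so this disjunct is met. Satisfied.
  (d) Every defendant has filed written consent. Satisfied.
  → All conditions met; jurisdiction exists.
Courts with jurisdiction: the Provincial Court of Syldora, the Harkhaven High Bench, the Superior Court of Syldora, the Ulen Regional Court — 4 in total.

4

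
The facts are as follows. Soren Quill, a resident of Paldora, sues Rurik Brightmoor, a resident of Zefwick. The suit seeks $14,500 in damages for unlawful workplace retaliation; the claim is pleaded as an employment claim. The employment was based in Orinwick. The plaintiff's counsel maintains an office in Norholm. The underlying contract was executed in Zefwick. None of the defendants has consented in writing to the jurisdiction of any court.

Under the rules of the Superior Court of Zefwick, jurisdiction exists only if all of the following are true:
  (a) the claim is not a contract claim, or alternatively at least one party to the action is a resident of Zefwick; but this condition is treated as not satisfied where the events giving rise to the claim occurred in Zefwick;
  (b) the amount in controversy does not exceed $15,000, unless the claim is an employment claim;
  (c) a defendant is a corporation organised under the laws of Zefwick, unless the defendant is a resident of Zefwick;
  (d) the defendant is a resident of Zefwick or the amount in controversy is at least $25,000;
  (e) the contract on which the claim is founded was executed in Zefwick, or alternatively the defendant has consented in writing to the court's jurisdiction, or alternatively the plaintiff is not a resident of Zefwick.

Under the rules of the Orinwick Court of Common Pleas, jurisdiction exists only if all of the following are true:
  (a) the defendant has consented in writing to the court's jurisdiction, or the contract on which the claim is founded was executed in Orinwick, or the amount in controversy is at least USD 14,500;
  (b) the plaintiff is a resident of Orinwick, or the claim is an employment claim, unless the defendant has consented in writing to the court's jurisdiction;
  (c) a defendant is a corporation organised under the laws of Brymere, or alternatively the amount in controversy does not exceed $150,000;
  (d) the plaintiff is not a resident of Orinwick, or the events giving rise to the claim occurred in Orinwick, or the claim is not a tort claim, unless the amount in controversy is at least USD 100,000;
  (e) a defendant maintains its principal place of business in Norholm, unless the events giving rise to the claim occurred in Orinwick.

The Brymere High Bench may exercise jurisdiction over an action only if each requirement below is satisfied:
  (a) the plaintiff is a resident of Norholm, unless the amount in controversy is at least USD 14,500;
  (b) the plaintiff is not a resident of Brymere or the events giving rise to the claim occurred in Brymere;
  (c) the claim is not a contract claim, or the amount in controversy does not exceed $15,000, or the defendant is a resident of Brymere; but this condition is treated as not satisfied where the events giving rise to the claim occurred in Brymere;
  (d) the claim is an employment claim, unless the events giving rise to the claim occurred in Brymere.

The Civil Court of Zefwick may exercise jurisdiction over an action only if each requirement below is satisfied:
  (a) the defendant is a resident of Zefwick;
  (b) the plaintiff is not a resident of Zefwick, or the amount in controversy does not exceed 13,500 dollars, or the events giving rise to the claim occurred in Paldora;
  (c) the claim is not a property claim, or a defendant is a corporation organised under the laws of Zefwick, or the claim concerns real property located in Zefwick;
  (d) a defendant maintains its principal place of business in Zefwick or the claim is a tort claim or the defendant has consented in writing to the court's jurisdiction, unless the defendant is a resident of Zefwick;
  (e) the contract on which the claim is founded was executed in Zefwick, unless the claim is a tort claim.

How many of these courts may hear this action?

The Superior Court of Zefwick:
  (a) The claim is an employment claim, not a contract claim, so one alternative holds. And the carve-out is inapplicable — the operative events occurred in Orinwick, not Zefwick. Satisfied.
  (b) The amount in controversy is 14,500 dollars, within the $15,000 ceiling. Condition met.
  (c) No defendant is a corporation. But the defendant resides in Zefwick, and the 'unless' clause therefore excuses the requirement. Satisfied.
  (d) The defendant resides in Zefwick, so one alternative holds. Met.
  (e) The contract was executed in Zefwick — that alternative is enough. Met.
  → All conditions met; jurisdiction exists.
The Orinwick Court of Common Pleas:
  (a) The amount in controversy is USD 14,500, which meets the $14,500 floor, so one alternative holds. Met.
  (b) The claim is an employment claim, so one alternative holds. Satisfied.
  (c) The amount in controversy is 14,500 dollars, within the USD 150,000 ceiling, which satisfies one of the alternatives. Met.
  (d) The plaintiff resides in Paldora, which is not Orinwick, so this disjunct is met. Condition met.
  (e) No defendant is a corporation. However, the operative events occurred in Orinwick, so the 'unless' proviso supplies this condition. Met.
  → Every requirement is satisfied — jurisdiction.
The Brymere High Bench:
  (a) The plaintiff resides in Paldora, not Norholm. However, the amount in controversy is 14,500 dollars, which meets the 14,500 dollars floor, so the 'unless' proviso supplies this condition. Condition met.
  (b) The plaintiff resides in Paldora, which is not Brymere, which satisfies one of the alternatives. Met.
  (c) The claim is an employment claim, not a contract claim, which satisfies one of the alternatives. And the carve-out is inapplicable — the operative events occurred in Orinwick, not Brymere. Met.
  (d) The claim is an employment claim. Met.
  → Jurisdiction lies.
The Civil Court of Zefwick:
  (a) The defendant resides in Zefwick. Condition met.
  (b) The plaintiff resides in Paldora, which is not Zefwick, so one alternative holds. Condition met.
  (c) The claim is an employment claim, not a property claim, so this disjunct is met. Met.
  (d) No defendant is a corporation; the claim is an employment claim, not a tort claim; no such written consent has been filed — no alternative holds. But the defendant resides in Zefwick, and the 'unless' clause therefore excuses the requirement. Met.
  (e) The contract was executed in Zefwick. Condition met.
  → All conditions met; jurisdiction exists.
Courts with jurisdiction: the Superior Court of Zefwick, the Orinwick Court of Common Pleas, the Brymere High Bench, the Civil Court of Zefwick — 4 in total.

4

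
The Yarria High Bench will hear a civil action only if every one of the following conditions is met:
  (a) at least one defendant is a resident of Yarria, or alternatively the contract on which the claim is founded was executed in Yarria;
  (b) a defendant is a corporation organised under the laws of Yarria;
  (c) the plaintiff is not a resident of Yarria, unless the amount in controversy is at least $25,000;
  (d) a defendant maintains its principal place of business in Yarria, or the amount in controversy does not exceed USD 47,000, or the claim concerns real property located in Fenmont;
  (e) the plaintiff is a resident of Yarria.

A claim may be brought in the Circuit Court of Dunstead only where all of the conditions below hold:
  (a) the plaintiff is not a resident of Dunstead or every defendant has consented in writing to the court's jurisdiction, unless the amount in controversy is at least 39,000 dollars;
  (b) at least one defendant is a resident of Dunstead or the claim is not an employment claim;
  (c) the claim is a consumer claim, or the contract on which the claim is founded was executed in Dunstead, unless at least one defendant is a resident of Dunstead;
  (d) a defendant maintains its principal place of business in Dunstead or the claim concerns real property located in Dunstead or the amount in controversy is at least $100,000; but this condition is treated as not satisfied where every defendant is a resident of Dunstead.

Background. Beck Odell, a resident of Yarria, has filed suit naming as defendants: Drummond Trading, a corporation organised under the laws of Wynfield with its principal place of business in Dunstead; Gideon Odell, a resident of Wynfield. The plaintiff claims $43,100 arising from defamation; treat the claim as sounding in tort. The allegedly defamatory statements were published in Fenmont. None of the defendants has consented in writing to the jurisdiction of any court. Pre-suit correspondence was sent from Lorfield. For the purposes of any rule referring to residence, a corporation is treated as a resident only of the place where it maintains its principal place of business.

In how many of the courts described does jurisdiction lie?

The Yarria High Bench:
  (a) No defendant resides in Yarria (they reside in Dunstead, Wynfield); no contract (and hence no place of execution) is alleged — every alternative fails. Not satisfied.
  (b) The corporate defendant(s) are organised in Wynfield, not Yarria. Condition not met.
  (c) The plaintiff resides in Yarria. However, the amount in controversy is $43,100, which meets the USD 25,000 floor, so the 'unless' proviso supplies this condition. Met.
  (d) The amount in controversy is USD 43,100, within the USD 47,000 ceiling — that alternative is enough. Condition met.
  (e) The plaintiff resides in Yarria. Condition met.
  → Not every requirement is met — no jurisdiction.
The Circuit Court of Dunstead:
  (a) The plaintiff resides in Yarria, which is not Dunstead — that alternative is enough. Met.
  (b) Drummond Trading resides in Dunstead, so one alternative holds. Met.
  (c) The claim is a tort claim, not a consumer claim; no contract (and hence no place of execution) is alleged — no alternative holds. However, Drummond Trading resides in Dunstead, so the 'unless' proviso supplies this condition. Condition met.
  (d) Drummond Trading has its principal place of business in Dunstead — that alternative is enough. The carve-out does not apply: the defendants reside as follows — Drummond Trading in Dunstead, Gideon Odell in Wynfield — not all in Dunstead. Satisfied.
  → The court has jurisdiction.
Courts with jurisdiction: the Circuit Court of Dunstead — 1 in total.

1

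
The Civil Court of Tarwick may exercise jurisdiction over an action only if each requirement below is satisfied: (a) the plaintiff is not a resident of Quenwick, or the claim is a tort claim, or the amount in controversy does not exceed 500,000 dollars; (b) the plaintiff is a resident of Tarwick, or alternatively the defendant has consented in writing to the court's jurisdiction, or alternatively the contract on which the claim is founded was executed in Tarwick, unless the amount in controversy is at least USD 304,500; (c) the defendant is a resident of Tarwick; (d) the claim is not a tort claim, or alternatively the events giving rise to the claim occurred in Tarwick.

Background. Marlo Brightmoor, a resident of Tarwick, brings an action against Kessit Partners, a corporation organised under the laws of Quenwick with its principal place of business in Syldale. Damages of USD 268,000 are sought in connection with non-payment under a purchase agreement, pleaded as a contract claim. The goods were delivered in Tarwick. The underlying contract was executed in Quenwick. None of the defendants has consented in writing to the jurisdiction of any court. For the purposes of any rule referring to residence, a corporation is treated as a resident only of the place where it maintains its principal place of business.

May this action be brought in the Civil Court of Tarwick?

No

The Civil Court of Tarwick:
  (a) The plaintiff resides in Tarwick, which is not Quenwick, which satisfies one of the alternatives. Condition met.
  (b) The plaintiff resides in Tarwick, so one alternative holds. Condition met.
  (c) The defendant resides in Syldale, not Tarwick. Fails.
  (d) The claim is a contract claim, not a tort claim — that alternative is enough. Met.
  → At least one condition fails; no jurisdiction.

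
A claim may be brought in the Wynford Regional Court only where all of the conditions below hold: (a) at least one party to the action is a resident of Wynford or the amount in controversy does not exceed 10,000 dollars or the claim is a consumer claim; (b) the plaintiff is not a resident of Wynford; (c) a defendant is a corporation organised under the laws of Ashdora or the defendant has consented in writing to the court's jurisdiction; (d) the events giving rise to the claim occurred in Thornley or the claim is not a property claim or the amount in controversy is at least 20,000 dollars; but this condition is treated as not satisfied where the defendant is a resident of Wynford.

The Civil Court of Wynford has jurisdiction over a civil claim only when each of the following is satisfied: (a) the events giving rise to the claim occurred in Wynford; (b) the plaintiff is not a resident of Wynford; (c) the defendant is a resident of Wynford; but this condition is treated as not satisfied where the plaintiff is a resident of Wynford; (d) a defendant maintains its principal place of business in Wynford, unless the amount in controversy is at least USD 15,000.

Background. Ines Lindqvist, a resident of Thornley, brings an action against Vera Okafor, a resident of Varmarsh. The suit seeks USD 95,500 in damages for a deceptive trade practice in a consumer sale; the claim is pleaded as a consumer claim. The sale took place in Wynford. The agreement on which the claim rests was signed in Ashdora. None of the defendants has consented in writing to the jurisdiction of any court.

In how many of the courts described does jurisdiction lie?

0

The Wynford Regional Court:
  (a) The claim is a consumer claim, which satisfies one of the alternatives. Condition met.
  (b) The plaintiff resides in Thornley, which is not Wynford. Met.
  (c) No defendant is a corporation; no such written consent has been filed — every alternative fails. Condition not met.
  (d) The claim is a consumer claim, not a property claim — that alternative is enough. And the carve-out is inapplicable — the defendant resides in Varmarsh, not Wynford. Met.
  → The court lacks jurisdiction.
The Civil Court of Wynford:
  (a) The operative events occurred in Wynford. Condition met.
  (b) The plaintiff resides in Thornley, which is not Wynford. Satisfied.
  (c) The defendant resides in Varmarsh, not Wynford. Not satisfied.
  (d) No defendant is a corporation. But the amount in controversy is $95,500, which meets the USD 15,000 floor, and the 'unless' clause therefore excuses the requirement. Met.
  → No jurisdiction.
No court satisfies all of its conditions.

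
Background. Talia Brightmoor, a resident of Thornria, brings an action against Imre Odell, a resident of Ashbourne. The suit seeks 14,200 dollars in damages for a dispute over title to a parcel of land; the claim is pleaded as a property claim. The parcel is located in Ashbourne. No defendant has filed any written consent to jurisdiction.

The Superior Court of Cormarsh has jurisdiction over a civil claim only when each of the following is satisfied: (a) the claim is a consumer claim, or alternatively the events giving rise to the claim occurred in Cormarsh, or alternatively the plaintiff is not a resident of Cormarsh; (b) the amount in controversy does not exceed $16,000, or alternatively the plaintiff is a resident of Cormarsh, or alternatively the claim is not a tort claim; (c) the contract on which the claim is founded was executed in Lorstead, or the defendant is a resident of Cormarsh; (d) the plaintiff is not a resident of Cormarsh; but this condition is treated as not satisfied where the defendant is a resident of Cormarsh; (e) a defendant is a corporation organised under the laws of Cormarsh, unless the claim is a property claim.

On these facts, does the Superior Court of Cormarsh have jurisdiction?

No

The Superior Court of Cormarsh:
  (a) The plaintiff resides in Thornria, which is not Cormarsh, so this disjunct is met. Satisfied.
  (b) The amount in controversy is 14,200 dollars, within the $16,000 ceiling, so this disjunct is met. Satisfied.
  (c) No contract (and hence no place of execution) is alleged; the defendant resides in Ashbourne, not Cormarsh — no alternative holds. Not satisfied.
  (d) The plaintiff resides in Thornria, which is not Cormarsh. And the carve-out is inapplicable — the defendant resides in Ashbourne, not Cormarsh. Met.
  (e) No defendant is a corporation. The proviso rescues it, though: the claim is a property claim. Met.
  → At least one condition fails; no jurisdiction.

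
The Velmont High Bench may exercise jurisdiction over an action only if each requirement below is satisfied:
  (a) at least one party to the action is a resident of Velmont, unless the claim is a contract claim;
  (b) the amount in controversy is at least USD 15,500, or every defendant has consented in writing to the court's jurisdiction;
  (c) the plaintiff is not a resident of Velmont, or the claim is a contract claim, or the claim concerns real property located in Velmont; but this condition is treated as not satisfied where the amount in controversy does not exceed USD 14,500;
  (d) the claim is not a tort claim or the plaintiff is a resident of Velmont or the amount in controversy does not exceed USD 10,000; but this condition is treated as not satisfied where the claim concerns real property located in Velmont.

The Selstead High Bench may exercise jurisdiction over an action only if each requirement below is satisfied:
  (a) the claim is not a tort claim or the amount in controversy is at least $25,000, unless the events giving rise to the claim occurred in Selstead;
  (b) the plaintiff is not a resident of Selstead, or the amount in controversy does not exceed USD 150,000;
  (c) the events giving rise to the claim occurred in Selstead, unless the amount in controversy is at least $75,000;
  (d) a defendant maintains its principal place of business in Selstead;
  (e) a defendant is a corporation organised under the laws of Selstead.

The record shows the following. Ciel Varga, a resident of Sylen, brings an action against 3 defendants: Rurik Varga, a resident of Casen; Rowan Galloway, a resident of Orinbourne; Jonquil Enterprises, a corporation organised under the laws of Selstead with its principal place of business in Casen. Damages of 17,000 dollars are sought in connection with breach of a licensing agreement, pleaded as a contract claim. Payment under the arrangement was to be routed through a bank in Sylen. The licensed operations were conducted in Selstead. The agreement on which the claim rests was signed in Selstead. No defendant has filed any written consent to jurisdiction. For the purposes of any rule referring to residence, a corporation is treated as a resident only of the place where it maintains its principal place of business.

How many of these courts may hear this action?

The Velmont High Bench:
  (a) No party resides in Velmont. However, the claim is a contract claim, so the 'unless' proviso supplies this condition. Condition met.
  (b) The amount in controversy is $17,000, which meets the 15,500 dollars floor, so this disjunct is met. Satisfied.
  (c) The plaintiff resides in Sylen, which is not Velmont, which satisfies one of the alternatives. The exception is not triggered, since the amount in controversy is $17,000, above the 14,500 dollars ceiling. Satisfied.
  (d) The claim is a contract claim, not a tort claim, so one alternative holds. The carve-out does not apply: the claim does not concern real property. Condition met.
  → Jurisdiction lies.
The Selstead High Bench:
  (a) The claim is a contract claim, not a tort claim — that alternative is enough. Condition met.
  (b) The plaintiff resides in Sylen, which is not Selstead, so one alternative holds. Met.
  (c) The operative events occurred in Selstead. Condition met.
  (d) The corporate defendant(s) have their principal place of business in Casen, not Selstead. Fails.
  (e) Jonquil Enterprises is organised under the laws of Selstead. Satisfied.
  → At least one condition fails; no jurisdiction.
Courts with jurisdiction: the Velmont High Bench — 1 in total.

1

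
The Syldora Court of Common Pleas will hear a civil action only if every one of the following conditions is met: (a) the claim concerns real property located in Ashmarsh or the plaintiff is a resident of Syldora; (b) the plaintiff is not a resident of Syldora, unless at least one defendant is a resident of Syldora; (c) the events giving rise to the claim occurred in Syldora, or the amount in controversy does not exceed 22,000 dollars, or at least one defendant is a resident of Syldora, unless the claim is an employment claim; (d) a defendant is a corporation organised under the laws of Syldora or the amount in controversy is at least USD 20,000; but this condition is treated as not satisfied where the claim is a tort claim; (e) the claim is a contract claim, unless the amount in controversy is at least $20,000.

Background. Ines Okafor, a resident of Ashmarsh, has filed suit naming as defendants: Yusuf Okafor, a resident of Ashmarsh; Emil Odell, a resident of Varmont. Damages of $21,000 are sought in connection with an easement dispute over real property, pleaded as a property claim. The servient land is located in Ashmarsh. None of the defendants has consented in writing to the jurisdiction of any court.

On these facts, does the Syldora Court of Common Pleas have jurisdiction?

The Syldora Court of Common Pleas:
  (a) The property lies in Ashmarsh, so this disjunct is met. Satisfied.
  (b) The plaintiff resides in Ashmarsh, which is not Syldora. Satisfied.
  (c) The amount in controversy is 21,000 dollars, within the $22,000 ceiling — that alternative is enough. Condition met.
  (d) The amount in controversy is 21,000 dollars, which meets the USD 20,000 floor, which satisfies one of the alternatives. And the carve-out is inapplicable — the claim is a property claim, not a tort claim. Condition met.
  (e) The claim is a property claim, not a contract claim. The proviso rescues it, though: the amount in controversy is 21,000 dollars, which meets the USD 20,000 floor. Condition met.
  → Every requirement is satisfied — jurisdiction.

Yes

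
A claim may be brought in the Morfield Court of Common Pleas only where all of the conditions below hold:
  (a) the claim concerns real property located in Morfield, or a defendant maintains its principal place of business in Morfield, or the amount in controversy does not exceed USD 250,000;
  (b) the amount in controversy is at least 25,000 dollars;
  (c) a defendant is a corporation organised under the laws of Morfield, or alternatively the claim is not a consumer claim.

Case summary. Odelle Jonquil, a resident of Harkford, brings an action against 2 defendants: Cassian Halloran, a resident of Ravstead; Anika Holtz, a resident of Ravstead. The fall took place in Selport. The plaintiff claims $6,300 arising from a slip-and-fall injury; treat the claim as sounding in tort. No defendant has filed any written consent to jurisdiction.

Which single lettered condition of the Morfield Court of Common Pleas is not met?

(b)

The Morfield Court of Common Pleas:
  (a) The amount in controversy is 6,300 dollars, within the USD 250,000 ceiling, so one alternative holds. Satisfied.
  (b) The amount in controversy is 6,300 dollars, below the USD 25,000 floor. Fails.
  (c) The claim is a tort claim, not a consumer claim, which satisfies one of the alternatives. Satisfied.
Only condition (b) fails.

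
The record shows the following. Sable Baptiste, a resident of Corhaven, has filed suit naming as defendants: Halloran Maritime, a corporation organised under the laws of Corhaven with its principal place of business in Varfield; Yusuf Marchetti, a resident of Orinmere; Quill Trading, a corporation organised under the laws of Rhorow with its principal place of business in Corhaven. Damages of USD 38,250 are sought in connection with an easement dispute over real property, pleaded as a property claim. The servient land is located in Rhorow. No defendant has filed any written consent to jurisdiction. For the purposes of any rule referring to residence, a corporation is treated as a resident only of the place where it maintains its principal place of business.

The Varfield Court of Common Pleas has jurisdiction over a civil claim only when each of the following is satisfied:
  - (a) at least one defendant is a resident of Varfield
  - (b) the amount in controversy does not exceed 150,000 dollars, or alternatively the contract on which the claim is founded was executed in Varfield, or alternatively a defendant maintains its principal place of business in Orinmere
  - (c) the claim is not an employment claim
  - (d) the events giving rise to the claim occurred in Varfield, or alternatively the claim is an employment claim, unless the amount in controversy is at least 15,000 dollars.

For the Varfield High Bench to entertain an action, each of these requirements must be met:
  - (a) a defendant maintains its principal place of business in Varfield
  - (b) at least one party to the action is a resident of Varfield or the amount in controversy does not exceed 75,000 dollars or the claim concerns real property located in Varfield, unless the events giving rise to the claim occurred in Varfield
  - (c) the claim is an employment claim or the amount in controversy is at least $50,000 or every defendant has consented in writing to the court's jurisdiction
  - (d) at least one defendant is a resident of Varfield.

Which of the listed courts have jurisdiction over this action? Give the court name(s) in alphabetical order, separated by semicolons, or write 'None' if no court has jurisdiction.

The Varfield Court of Common Pleas:
  (a) Halloran Maritime resides in Varfield. Met.
  (b) The amount in controversy is 38,250 dollars, within the 150,000 dollars ceiling, which satisfies one of the alternatives. Met.
  (c) The claim is a property claim, not an employment claim. Condition met.
  (d) The operative events occurred in Rhorow, not Varfield; the claim is a property claim, not an employment claim — no alternative holds. However, the amount in controversy is USD 38,250, which meets the $15,000 floor, so the 'unless' proviso supplies this condition. Met.
  → The court has jurisdiction.
The Varfield High Bench:
  (a) Halloran Maritime has its principal place of business in Varfield. Condition met.
  (b) Halloran Maritime resides in Varfield, so this disjunct is met. Met.
  (c) The claim is a property claim, not an employment claim; the amount in controversy is $38,250, below the 50,000 dollars floor; no such written consent has been filed — every alternative fails. Not satisfied.
  (d) Halloran Maritime resides in Varfield. Satisfied.
  → At least one condition fails; no jurisdiction.

the Varfield Court of Common Pleas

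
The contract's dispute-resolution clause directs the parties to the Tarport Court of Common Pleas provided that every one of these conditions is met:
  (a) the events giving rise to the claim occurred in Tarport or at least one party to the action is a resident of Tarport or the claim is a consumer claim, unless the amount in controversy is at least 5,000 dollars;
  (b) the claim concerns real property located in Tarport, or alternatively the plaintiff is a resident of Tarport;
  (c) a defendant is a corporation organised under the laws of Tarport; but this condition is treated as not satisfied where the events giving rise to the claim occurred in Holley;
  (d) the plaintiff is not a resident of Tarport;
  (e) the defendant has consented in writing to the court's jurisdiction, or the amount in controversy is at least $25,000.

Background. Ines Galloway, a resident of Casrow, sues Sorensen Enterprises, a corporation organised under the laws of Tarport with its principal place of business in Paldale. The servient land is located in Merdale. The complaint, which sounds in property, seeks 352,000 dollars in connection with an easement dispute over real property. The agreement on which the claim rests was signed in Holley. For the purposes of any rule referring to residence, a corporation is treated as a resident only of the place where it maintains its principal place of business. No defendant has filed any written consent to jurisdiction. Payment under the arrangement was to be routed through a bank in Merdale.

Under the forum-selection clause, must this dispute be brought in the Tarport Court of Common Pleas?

No

The Tarport Court of Common Pleas:
  (a) The operative events occurred in Merdale, not Tarport; no party resides in Tarport; the claim is a property claim, not a consumer claim — no alternative holds. But the amount in controversy is USD 352,000, which meets the USD 5,000 floor, and the 'unless' clause therefore excuses the requirement. Condition met.
  (b) The property lies in Merdale, not Tarport; the plaintiff resides in Casrow, not Tarport — none of the alternatives is met. Condition not met.
  (c) Sorensen Enterprises is organised under the laws of Tarport. And the carve-out is inapplicable — the operative events occurred in Merdale, not Holley. Satisfied.
  (d) The plaintiff resides in Casrow, which is not Tarport. Satisfied.
  (e) The amount in controversy is USD 352,000, which meets the 25,000 dollars floor, so this disjunct is met. Satisfied.
  → Forum clause is not triggered.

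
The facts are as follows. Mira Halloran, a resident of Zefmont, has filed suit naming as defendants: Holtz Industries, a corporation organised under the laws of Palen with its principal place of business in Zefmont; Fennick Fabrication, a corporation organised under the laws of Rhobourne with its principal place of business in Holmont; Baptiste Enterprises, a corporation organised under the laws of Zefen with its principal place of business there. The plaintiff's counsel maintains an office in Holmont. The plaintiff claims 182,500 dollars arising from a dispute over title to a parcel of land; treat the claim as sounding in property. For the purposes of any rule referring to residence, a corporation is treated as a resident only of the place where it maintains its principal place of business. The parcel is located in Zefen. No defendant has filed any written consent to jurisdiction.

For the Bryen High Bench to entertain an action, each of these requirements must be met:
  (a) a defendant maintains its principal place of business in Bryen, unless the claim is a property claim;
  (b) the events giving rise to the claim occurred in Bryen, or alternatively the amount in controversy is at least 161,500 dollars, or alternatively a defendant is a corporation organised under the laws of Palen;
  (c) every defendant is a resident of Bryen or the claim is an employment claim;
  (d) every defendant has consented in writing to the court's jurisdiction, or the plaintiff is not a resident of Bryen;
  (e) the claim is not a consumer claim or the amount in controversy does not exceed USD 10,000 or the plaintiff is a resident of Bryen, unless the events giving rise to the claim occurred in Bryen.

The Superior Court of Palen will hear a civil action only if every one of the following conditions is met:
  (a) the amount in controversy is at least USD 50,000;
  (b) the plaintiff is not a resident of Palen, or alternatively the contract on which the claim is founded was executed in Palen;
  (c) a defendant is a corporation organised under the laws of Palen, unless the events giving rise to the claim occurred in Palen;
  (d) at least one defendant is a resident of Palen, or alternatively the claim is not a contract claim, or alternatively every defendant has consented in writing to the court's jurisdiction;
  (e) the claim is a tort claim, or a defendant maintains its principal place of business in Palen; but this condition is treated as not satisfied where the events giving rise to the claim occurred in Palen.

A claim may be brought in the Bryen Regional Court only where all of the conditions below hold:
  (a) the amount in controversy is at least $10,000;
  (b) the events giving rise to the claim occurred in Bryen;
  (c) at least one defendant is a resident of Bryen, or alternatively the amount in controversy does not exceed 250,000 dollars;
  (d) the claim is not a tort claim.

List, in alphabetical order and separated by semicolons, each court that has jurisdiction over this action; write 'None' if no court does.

The Bryen High Bench:
  (a) The corporate defendant(s) have their principal place of business in Holmont, Zefen, Zefmont, not Bryen. However, the claim is a property claim, so the 'unless' proviso supplies this condition. Condition met.
  (b) The amount in controversy is $182,500, which meets the 161,500 dollars floor, so one alternative holds. Met.
  (c) The defendants reside as follows — Holtz Industries in Zefmont, Fennick Fabrication in Holmont, Baptiste Enterprises in Zefen — not all in Bryen; the claim is a property claim, not an employment claim — no alternative holds. Not met.
  (d) The plaintiff resides in Zefmont, which is not Bryen, which satisfies one of the alternatives. Satisfied.
  (e) The claim is a property claim, not a consumer claim, so one alternative holds. Met.
  → At least one condition fails; no jurisdiction.
The Superior Court of Palen:
  (a) The amount in controversy is $182,500, which meets the $50,000 floor. Satisfied.
  (b) The plaintiff resides in Zefmont, which is not Palen, so this disjunct is met. Condition met.
  (c) Holtz Industries is organised under the laws of Palen. Condition met.
  (d) The claim is a property claim, not a contract claim, which satisfies one of the alternatives. Satisfied.
  (e) The claim is a property claim, not a tort claim; the corporate defendant(s) have their principal place of business in Holmont, Zefen, Zefmont, not Palen — none of the alternatives is met. Not met.
  → No jurisdiction.
The Bryen Regional Court:
  (a) The amount in controversy is USD 182,500, which meets the 10,000 dollars floor. Satisfied.
  (b) The operative events occurred in Zefen, not Bryen. Condition not met.
  (c) The amount in controversy is $182,500, within the USD 250,000 ceiling, so one alternative holds. Met.
  (d) The claim is a property claim, not a tort claim. Met.
  → No jurisdiction.

None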